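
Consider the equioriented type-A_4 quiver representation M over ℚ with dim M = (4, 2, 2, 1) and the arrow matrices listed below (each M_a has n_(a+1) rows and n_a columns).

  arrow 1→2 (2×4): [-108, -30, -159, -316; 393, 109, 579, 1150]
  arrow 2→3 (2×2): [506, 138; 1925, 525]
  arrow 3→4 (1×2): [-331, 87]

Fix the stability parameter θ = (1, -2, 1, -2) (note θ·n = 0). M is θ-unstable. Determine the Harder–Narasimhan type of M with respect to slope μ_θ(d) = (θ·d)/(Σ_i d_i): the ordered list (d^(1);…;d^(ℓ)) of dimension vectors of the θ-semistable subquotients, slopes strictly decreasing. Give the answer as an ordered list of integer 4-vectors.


Via rank(M_{q-1}∘⋯∘M_p): M ≅ I[1,1]^2, I[1,2], I[1,4], I[3,3].
μ_θ-semistable layers: μ^(1)=1; μ^(2)=-1/2

((2, 0, 1, 0); (2, 2, 1, 1))


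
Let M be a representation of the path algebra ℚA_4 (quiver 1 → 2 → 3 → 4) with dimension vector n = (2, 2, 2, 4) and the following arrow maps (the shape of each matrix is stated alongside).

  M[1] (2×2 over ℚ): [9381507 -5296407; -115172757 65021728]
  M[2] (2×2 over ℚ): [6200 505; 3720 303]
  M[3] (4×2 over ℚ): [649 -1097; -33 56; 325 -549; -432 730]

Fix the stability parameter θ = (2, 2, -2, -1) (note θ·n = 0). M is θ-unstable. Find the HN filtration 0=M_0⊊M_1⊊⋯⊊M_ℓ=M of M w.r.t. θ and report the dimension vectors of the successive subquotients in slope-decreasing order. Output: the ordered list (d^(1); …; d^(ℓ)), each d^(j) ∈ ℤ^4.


Interval decomposition of M: I[1,2], I[1,4], I[3,4], I[4,4]^2.
HN type (ℓ=4): μ^(1)=2; μ^(2)=1/4; μ^(3)=-1; μ^(4)=-2

((1, 1, 0, 0); (1, 1, 1, 1); (0, 0, 0, 3); (0, 0, 1, 0))


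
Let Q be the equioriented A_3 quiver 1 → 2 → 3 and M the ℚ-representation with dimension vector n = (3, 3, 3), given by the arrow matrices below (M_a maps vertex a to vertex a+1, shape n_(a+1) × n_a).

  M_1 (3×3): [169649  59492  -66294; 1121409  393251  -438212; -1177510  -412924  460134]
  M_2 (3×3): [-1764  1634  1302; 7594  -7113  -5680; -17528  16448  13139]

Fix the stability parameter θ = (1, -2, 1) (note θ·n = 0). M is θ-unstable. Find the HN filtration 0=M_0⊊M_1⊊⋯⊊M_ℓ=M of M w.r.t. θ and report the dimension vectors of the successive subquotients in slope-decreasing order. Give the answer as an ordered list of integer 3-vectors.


Interval decomposition of M: I[1,2], I[1,3]^2, I[3,3].
HN type (ℓ=2): μ^(1)=1; μ^(2)=-1/2

((0, 0, 3); (3, 3, 0))


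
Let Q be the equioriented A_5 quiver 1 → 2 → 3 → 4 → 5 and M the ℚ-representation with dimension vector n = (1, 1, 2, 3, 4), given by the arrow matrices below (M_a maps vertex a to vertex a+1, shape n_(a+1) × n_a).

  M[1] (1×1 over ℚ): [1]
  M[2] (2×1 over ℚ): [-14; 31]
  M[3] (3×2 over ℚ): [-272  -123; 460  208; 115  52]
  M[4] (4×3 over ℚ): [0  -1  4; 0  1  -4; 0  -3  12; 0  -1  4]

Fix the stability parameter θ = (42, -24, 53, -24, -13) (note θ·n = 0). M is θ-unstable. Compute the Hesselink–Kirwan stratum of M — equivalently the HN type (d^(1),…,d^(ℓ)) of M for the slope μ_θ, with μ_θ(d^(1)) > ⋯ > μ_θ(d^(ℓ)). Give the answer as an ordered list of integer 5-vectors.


Via rank(M_{q-1}∘⋯∘M_p): M ≅ I[1,4], I[3,4], I[4,5], I[5,5]^3.
μ_θ-semistable layers: μ^(1)=29/2; μ^(2)=9; μ^(3)=-13; μ^(4)=-24

((0, 0, 2, 2, 0); (1, 1, 0, 0, 0); (0, 0, 0, 0, 4); (0, 0, 0, 1, 0))


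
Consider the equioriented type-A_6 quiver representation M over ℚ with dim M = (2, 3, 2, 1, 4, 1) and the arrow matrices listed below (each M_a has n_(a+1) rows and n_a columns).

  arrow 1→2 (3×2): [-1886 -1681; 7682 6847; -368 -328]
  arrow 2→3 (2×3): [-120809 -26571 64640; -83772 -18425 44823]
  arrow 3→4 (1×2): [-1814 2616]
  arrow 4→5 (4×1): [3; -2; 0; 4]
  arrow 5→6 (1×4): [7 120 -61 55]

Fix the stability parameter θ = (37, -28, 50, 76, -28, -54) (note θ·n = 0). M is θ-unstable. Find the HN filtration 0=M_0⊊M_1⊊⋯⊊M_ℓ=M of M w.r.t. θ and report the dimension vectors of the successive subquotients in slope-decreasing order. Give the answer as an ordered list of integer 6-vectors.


Interval decomposition of M: I[1,1], I[1,3], I[2,2], I[2,6], I[5,5]^3.
HN type (ℓ=5): μ^(1)=50; μ^(2)=37; μ^(3)=11; μ^(4)=9/2; μ^(5)=-28

((0, 0, 1, 0, 0, 0); (1, 0, 0, 0, 0, 0); (0, 0, 1, 1, 1, 1); (1, 1, 0, 0, 0, 0); (0, 2, 0, 0, 3, 0))


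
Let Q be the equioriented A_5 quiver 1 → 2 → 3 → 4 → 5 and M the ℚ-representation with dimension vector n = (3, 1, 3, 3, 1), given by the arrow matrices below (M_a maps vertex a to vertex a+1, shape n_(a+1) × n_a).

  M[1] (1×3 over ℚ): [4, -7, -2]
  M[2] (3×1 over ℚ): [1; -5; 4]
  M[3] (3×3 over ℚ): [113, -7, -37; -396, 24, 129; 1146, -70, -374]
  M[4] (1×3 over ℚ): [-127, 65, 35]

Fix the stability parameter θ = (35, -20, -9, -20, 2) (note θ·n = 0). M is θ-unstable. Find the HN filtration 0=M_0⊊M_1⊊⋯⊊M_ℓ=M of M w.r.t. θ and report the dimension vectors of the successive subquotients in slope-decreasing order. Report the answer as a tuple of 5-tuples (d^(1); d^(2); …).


Interval decomposition of M: I[1,1]^2, I[1,3], I[3,4], I[3,5], I[4,4].
HN type (ℓ=4): μ^(1)=35; μ^(2)=2; μ^(3)=-29/2; μ^(4)=-20

((2, 0, 0, 0, 0); (1, 1, 1, 0, 1); (0, 0, 2, 2, 0); (0, 0, 0, 1, 0))


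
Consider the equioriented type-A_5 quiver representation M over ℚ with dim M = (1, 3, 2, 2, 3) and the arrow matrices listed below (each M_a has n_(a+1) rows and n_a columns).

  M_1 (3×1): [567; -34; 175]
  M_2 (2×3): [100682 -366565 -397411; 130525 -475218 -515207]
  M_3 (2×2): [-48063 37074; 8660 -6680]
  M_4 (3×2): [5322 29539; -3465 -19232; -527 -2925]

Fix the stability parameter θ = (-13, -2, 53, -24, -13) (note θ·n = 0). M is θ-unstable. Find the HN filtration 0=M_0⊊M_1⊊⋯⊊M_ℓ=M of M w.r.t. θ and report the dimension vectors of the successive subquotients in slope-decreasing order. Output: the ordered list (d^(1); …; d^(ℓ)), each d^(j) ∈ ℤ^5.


Barcode: M ≅ I[1,5], I[2,2], I[2,3], I[4,5], I[5,5]. HN layers by μ_θ (5 steps, strictly decreasing):
  μ^(1)=53; μ^(2)=16/3; μ^(3)=-2; μ^(4)=-13; μ^(5)=-24

((0, 0, 1, 0, 0); (0, 0, 1, 1, 1); (0, 3, 0, 0, 0); (1, 0, 0, 0, 2); (0, 0, 0, 1, 0))


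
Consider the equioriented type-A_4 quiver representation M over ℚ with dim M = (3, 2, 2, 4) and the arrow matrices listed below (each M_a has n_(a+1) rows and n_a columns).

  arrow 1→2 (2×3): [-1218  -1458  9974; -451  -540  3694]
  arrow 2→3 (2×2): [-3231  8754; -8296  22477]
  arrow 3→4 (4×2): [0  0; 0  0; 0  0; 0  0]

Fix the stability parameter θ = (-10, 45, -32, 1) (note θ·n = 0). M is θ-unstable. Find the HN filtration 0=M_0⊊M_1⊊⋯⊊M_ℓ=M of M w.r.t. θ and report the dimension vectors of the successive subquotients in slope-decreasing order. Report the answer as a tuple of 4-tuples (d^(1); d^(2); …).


Interval decomposition of M: I[1,1], I[1,3]^2, I[4,4]^4.
HN type (ℓ=3): μ^(1)=13/2; μ^(2)=1; μ^(3)=-10

((0, 2, 2, 0); (0, 0, 0, 4); (3, 0, 0, 0))


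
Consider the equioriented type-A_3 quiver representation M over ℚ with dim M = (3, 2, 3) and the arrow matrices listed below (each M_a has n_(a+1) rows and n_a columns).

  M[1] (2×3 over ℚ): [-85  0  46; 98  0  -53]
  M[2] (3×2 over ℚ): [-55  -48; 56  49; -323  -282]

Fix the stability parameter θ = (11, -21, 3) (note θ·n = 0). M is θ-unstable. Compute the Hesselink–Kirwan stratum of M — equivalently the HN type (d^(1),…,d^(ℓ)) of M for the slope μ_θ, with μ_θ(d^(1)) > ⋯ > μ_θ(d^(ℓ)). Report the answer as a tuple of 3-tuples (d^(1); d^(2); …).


Via rank(M_{q-1}∘⋯∘M_p): M ≅ I[1,1], I[1,3]^2, I[3,3].
μ_θ-semistable layers: μ^(1)=11; μ^(2)=3; μ^(3)=-5

((1, 0, 0); (0, 0, 3); (2, 2, 0))


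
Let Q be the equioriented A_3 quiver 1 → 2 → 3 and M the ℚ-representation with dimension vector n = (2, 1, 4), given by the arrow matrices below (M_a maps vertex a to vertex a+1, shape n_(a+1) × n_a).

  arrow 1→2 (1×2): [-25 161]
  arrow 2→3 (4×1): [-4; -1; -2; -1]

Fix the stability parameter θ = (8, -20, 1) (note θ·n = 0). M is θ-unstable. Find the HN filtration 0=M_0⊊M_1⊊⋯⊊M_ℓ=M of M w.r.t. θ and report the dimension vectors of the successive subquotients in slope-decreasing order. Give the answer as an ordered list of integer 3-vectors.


Interval decomposition of M: I[1,1], I[1,3], I[3,3]^3.
HN type (ℓ=3): μ^(1)=8; μ^(2)=1; μ^(3)=-6

((1, 0, 0); (0, 0, 4); (1, 1, 0))


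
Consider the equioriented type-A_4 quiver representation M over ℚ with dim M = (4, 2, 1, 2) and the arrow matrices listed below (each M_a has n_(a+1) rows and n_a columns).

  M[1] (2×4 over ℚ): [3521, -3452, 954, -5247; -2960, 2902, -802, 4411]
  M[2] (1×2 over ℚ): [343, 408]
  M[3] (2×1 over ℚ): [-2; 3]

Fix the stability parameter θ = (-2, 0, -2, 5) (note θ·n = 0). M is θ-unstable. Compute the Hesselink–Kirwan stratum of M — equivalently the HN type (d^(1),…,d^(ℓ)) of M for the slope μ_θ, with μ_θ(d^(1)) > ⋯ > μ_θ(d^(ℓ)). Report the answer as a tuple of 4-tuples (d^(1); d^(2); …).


Barcode: M ≅ I[1,1]^2, I[1,2], I[1,4], I[4,4]. HN layers by μ_θ (4 steps, strictly decreasing):
  μ^(1)=5; μ^(2)=0; μ^(3)=-1; μ^(4)=-2

((0, 0, 0, 2); (0, 1, 0, 0); (0, 1, 1, 0); (4, 0, 0, 0))


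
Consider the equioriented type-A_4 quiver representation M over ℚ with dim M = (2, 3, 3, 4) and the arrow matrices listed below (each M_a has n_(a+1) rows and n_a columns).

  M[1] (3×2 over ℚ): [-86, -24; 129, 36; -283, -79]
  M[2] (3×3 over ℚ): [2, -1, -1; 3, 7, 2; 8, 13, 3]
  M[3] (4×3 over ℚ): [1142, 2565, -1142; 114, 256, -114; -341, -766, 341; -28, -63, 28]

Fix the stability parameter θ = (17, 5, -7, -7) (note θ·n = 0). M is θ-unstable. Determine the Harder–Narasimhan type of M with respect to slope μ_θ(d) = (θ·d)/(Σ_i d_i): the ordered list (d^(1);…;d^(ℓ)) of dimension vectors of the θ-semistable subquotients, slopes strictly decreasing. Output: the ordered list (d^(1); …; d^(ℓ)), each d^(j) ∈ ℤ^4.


Barcode: M ≅ I[1,3], I[1,4], I[2,2], I[3,4], I[4,4]^2. HN layers by μ_θ (3 steps, strictly decreasing):
  μ^(1)=5; μ^(2)=2; μ^(3)=-7

((1, 2, 1, 0); (1, 1, 1, 1); (0, 0, 1, 3))


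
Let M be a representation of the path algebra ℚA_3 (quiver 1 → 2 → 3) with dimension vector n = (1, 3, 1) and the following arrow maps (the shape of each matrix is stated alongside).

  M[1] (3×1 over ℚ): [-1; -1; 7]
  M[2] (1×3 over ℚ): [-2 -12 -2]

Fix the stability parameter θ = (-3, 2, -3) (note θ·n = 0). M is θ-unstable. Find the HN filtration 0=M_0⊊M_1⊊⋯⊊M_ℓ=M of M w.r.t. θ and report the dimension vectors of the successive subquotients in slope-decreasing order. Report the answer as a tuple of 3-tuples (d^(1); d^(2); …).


Barcode: M ≅ I[1,2], I[2,2], I[2,3]. HN layers by μ_θ (3 steps, strictly decreasing):
  μ^(1)=2; μ^(2)=-1/2; μ^(3)=-3

((0, 2, 0); (0, 1, 1); (1, 0, 0))


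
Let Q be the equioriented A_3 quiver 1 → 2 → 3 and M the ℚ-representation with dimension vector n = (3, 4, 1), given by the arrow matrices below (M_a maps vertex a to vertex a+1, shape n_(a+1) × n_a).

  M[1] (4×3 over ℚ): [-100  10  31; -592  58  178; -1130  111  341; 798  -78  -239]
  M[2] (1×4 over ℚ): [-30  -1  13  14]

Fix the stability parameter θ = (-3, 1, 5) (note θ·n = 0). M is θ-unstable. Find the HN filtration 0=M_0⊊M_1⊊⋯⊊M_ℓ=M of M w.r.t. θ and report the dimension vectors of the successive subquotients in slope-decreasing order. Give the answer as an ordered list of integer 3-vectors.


Barcode: M ≅ I[1,2]^2, I[1,3], I[2,2]. HN layers by μ_θ (3 steps, strictly decreasing):
  μ^(1)=5; μ^(2)=1; μ^(3)=-3

((0, 0, 1); (0, 4, 0); (3, 0, 0))


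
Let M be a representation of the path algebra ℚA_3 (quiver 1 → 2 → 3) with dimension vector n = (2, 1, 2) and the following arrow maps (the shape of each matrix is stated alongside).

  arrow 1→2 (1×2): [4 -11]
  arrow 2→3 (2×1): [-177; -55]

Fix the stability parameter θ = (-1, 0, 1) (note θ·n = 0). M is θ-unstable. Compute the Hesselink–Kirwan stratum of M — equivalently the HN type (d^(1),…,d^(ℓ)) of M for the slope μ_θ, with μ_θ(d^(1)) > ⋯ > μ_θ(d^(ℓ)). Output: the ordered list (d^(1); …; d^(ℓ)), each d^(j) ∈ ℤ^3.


Via rank(M_{q-1}∘⋯∘M_p): M ≅ I[1,1], I[1,3], I[3,3].
μ_θ-semistable layers: μ^(1)=1; μ^(2)=0; μ^(3)=-1

((0, 0, 2); (0, 1, 0); (2, 0, 0))


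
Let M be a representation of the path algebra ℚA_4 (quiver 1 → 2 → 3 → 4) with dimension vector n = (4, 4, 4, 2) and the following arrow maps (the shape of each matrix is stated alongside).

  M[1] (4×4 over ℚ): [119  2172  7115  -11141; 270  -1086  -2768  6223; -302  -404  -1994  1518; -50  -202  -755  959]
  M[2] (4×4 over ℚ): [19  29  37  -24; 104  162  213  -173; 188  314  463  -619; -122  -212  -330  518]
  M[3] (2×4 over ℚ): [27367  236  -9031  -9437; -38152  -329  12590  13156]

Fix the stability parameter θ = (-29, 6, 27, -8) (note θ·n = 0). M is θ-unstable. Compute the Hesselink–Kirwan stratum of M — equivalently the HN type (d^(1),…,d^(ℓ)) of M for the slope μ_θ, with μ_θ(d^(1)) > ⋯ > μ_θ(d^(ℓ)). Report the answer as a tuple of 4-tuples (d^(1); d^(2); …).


Via rank(M_{q-1}∘⋯∘M_p): M ≅ I[1,2], I[1,3], I[1,4]^2, I[3,3].
μ_θ-semistable layers: μ^(1)=27; μ^(2)=19/2; μ^(3)=6; μ^(4)=-29

((0, 0, 2, 0); (0, 0, 2, 2); (0, 4, 0, 0); (4, 0, 0, 0))


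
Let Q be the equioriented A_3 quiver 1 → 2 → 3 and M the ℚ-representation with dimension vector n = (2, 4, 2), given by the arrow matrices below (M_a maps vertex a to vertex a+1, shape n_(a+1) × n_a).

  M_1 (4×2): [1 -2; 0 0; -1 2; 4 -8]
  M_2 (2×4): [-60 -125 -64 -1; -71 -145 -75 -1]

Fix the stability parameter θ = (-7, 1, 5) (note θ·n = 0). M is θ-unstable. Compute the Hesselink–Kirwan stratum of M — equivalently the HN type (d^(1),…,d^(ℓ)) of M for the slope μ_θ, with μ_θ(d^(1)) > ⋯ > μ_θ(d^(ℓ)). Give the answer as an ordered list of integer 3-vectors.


Via rank(M_{q-1}∘⋯∘M_p): M ≅ I[1,1], I[1,2], I[2,2], I[2,3]^2.
μ_θ-semistable layers: μ^(1)=5; μ^(2)=1; μ^(3)=-7

((0, 0, 2); (0, 4, 0); (2, 0, 0))


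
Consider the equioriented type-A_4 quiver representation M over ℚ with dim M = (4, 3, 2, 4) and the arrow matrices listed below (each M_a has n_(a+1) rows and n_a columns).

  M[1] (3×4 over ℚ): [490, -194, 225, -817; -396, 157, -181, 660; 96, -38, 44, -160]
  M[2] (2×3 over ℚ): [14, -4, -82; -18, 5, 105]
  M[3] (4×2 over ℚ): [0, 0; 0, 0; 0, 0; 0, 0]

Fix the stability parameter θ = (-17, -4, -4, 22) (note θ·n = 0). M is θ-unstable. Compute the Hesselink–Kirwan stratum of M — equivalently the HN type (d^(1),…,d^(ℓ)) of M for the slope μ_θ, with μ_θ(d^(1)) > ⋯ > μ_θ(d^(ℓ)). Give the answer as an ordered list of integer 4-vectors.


Interval decomposition of M: I[1,1], I[1,2], I[1,3]^2, I[4,4]^4.
HN type (ℓ=3): μ^(1)=22; μ^(2)=-4; μ^(3)=-17

((0, 0, 0, 4); (0, 3, 2, 0); (4, 0, 0, 0))


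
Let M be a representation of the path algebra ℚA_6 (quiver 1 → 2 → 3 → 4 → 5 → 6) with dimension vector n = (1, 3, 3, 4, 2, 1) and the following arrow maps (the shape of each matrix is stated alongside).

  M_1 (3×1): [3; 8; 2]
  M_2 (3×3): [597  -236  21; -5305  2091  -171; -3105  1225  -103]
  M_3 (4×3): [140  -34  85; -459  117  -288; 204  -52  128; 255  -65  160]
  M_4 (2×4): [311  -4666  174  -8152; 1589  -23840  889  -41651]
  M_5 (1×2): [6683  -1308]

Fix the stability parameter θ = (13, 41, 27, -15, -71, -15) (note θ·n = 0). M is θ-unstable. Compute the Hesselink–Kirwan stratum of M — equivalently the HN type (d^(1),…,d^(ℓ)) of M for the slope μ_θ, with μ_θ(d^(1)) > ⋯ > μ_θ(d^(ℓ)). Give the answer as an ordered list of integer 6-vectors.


Barcode: M ≅ I[1,6], I[2,3], I[2,5], I[4,4]^2. HN layers by μ_θ (4 steps, strictly decreasing):
  μ^(1)=34; μ^(2)=-10/3; μ^(3)=-9/2; μ^(4)=-15

((0, 1, 1, 0, 0, 0); (1, 1, 1, 1, 1, 1); (0, 1, 1, 1, 1, 0); (0, 0, 0, 2, 0, 0))


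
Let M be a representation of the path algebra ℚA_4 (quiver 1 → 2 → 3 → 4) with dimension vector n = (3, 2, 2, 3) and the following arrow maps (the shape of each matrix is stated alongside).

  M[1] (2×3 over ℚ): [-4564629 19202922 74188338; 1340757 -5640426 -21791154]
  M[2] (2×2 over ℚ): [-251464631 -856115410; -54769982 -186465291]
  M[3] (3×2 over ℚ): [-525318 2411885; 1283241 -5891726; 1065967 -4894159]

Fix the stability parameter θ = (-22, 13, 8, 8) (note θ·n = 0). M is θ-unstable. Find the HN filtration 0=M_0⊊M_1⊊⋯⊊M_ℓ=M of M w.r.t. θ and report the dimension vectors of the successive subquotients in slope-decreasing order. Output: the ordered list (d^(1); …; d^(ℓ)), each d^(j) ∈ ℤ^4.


Interval decomposition of M: I[1,1]^2, I[1,4], I[2,4], I[4,4].
HN type (ℓ=3): μ^(1)=29/3; μ^(2)=8; μ^(3)=-22

((0, 2, 2, 2); (0, 0, 0, 1); (3, 0, 0, 0))


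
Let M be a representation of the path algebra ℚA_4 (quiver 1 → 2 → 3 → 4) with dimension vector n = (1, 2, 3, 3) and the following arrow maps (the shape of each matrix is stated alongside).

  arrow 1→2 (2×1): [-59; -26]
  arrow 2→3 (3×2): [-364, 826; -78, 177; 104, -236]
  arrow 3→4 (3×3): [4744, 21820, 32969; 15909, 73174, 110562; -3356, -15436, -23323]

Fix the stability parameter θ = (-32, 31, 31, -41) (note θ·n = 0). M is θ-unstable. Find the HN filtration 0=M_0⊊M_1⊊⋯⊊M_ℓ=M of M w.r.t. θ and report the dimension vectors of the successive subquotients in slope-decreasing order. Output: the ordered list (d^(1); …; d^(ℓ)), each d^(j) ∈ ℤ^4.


Barcode: M ≅ I[1,2], I[2,3], I[3,4]^2, I[4,4]. HN layers by μ_θ (4 steps, strictly decreasing):
  μ^(1)=31; μ^(2)=-5; μ^(3)=-32; μ^(4)=-41

((0, 2, 1, 0); (0, 0, 2, 2); (1, 0, 0, 0); (0, 0, 0, 1))


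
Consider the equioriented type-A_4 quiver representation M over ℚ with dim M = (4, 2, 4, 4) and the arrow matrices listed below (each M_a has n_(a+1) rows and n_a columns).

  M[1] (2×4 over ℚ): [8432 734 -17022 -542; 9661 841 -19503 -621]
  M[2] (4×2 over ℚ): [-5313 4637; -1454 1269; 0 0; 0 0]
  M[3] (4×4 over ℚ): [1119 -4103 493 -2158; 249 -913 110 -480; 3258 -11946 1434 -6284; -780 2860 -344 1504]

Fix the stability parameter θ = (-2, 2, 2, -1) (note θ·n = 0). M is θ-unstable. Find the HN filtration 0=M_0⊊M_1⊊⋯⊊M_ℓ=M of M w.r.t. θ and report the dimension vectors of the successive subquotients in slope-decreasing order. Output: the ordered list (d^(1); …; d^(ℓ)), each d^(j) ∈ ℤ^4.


Interval decomposition of M: I[1,1]^2, I[1,3], I[1,4], I[3,3], I[3,4], I[4,4]^2.
HN type (ℓ=5): μ^(1)=2; μ^(2)=1; μ^(3)=1/2; μ^(4)=-1; μ^(5)=-2

((0, 1, 2, 0); (0, 1, 1, 1); (0, 0, 1, 1); (0, 0, 0, 2); (4, 0, 0, 0))


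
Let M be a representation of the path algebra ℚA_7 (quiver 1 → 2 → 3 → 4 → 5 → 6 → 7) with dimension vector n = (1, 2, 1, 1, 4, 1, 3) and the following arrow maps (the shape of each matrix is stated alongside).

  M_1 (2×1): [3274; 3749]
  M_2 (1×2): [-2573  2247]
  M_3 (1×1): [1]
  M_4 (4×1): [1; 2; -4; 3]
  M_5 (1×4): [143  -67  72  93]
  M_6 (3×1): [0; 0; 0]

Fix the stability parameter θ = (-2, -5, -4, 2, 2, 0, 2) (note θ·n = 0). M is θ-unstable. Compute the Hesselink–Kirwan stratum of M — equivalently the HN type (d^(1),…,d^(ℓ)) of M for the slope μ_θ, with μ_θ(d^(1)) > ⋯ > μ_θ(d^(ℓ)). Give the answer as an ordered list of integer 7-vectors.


Via rank(M_{q-1}∘⋯∘M_p): M ≅ I[1,5], I[2,2], I[5,5]^2, I[5,6], I[7,7]^3.
μ_θ-semistable layers: μ^(1)=2; μ^(2)=1; μ^(3)=-11/3; μ^(4)=-5

((0, 0, 0, 1, 3, 0, 3); (0, 0, 0, 0, 1, 1, 0); (1, 1, 1, 0, 0, 0, 0); (0, 1, 0, 0, 0, 0, 0))


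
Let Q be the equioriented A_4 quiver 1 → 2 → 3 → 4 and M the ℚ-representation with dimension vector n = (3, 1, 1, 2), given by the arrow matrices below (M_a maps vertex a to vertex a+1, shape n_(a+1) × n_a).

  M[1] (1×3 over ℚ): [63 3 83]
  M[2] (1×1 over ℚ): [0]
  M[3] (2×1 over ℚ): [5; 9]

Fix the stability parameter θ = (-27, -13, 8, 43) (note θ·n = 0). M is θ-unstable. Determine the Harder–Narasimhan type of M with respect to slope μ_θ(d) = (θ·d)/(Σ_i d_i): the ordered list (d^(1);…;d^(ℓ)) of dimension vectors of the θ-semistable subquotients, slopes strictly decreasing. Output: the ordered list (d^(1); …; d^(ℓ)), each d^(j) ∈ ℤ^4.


Barcode: M ≅ I[1,1]^2, I[1,2], I[3,4], I[4,4]. HN layers by μ_θ (4 steps, strictly decreasing):
  μ^(1)=43; μ^(2)=8; μ^(3)=-13; μ^(4)=-27

((0, 0, 0, 2); (0, 0, 1, 0); (0, 1, 0, 0); (3, 0, 0, 0))


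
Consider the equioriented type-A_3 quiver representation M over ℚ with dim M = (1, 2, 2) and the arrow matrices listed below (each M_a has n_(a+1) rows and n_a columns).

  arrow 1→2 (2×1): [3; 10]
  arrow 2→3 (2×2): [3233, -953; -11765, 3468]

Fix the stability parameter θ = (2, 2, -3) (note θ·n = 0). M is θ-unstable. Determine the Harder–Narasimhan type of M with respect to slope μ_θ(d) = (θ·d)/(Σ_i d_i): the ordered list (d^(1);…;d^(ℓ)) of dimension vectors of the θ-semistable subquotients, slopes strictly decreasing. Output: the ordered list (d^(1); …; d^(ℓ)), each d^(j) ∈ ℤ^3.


Barcode: M ≅ I[1,3], I[2,3]. HN layers by μ_θ (2 steps, strictly decreasing):
  μ^(1)=1/3; μ^(2)=-1/2

((1, 1, 1); (0, 1, 1))


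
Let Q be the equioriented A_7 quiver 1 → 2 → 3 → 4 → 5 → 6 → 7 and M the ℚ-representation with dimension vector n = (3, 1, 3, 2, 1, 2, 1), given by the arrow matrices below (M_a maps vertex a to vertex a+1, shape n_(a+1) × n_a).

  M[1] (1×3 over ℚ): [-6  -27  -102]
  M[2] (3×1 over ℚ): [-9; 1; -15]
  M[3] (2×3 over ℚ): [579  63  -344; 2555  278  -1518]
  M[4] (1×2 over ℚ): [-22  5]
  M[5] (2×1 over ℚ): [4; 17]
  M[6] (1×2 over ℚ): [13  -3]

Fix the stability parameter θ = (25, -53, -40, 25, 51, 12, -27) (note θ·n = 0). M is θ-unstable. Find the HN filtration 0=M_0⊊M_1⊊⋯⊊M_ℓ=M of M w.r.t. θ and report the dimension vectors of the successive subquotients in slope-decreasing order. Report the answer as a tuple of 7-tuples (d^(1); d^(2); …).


Interval decomposition of M: I[1,1]^2, I[1,7], I[3,3], I[3,4], I[6,6].
HN type (ℓ=5): μ^(1)=25; μ^(2)=61/4; μ^(3)=12; μ^(4)=-68/3; μ^(5)=-40

((2, 0, 0, 1, 0, 0, 0); (0, 0, 0, 1, 1, 1, 1); (0, 0, 0, 0, 0, 1, 0); (1, 1, 1, 0, 0, 0, 0); (0, 0, 2, 0, 0, 0, 0))


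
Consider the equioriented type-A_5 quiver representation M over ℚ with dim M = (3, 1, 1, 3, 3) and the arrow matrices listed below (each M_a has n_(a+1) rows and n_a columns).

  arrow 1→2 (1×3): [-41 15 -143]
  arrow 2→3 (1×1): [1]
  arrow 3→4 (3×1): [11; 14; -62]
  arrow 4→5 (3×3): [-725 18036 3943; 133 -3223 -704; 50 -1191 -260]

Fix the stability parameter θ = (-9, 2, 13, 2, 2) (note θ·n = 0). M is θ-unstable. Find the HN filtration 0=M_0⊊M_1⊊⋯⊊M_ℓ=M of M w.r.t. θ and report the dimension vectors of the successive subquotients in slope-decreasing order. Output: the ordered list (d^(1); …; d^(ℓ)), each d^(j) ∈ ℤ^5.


Barcode: M ≅ I[1,1]^2, I[1,5], I[4,5]^2. HN layers by μ_θ (3 steps, strictly decreasing):
  μ^(1)=17/3; μ^(2)=2; μ^(3)=-9

((0, 0, 1, 1, 1); (0, 1, 0, 2, 2); (3, 0, 0, 0, 0))


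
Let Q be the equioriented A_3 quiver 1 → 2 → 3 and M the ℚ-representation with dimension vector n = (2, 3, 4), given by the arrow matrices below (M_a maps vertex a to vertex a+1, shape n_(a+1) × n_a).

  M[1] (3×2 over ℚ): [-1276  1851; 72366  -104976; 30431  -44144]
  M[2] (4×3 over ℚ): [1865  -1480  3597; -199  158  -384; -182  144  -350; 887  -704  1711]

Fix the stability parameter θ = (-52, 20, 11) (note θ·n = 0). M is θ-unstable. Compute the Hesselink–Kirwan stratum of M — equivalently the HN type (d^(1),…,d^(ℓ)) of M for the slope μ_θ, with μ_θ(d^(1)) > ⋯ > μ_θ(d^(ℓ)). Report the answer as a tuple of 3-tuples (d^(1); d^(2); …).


Barcode: M ≅ I[1,3]^2, I[2,2], I[3,3]^2. HN layers by μ_θ (4 steps, strictly decreasing):
  μ^(1)=20; μ^(2)=31/2; μ^(3)=11; μ^(4)=-52

((0, 1, 0); (0, 2, 2); (0, 0, 2); (2, 0, 0))


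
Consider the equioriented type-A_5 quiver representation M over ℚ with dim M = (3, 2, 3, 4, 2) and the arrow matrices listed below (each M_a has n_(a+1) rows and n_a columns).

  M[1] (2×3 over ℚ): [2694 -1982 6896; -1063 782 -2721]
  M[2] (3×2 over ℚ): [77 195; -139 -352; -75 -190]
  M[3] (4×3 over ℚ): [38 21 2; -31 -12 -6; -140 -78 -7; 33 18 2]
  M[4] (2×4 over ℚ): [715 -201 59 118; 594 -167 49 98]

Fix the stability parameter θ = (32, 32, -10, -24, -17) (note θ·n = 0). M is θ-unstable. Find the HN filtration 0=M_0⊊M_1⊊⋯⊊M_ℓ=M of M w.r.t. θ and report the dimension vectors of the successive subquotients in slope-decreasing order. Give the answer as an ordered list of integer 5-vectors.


Interval decomposition of M: I[1,1], I[1,5]^2, I[3,4], I[4,4].
HN type (ℓ=4): μ^(1)=32; μ^(2)=13/5; μ^(3)=-17; μ^(4)=-24

((1, 0, 0, 0, 0); (2, 2, 2, 2, 2); (0, 0, 1, 1, 0); (0, 0, 0, 1, 0))


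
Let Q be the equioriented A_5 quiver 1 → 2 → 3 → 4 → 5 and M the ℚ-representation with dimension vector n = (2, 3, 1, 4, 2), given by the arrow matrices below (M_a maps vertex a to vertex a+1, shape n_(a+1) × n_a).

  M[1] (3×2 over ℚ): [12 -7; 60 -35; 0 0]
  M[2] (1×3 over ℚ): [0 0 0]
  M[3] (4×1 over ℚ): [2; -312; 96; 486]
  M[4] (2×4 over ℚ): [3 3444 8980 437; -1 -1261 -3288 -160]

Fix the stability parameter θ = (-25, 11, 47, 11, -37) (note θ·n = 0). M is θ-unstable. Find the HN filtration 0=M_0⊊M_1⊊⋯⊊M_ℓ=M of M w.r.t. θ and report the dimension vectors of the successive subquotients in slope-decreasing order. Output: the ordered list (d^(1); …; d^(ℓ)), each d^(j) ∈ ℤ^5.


Interval decomposition of M: I[1,1], I[1,2], I[2,2]^2, I[3,5], I[4,4]^2, I[4,5].
HN type (ℓ=4): μ^(1)=11; μ^(2)=7; μ^(3)=-13; μ^(4)=-25

((0, 3, 0, 2, 0); (0, 0, 1, 1, 1); (0, 0, 0, 1, 1); (2, 0, 0, 0, 0))


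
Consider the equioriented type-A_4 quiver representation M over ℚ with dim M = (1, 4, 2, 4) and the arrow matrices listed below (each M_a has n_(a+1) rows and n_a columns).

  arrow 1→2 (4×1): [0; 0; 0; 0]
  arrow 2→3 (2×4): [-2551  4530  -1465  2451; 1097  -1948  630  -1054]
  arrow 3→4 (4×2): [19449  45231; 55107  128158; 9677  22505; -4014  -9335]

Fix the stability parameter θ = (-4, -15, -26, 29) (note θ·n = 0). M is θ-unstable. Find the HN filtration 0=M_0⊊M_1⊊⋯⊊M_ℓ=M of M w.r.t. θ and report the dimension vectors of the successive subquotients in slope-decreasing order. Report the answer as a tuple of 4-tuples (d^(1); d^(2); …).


Barcode: M ≅ I[1,1], I[2,2]^2, I[2,4]^2, I[4,4]^2. HN layers by μ_θ (4 steps, strictly decreasing):
  μ^(1)=29; μ^(2)=-4; μ^(3)=-15; μ^(4)=-41/2

((0, 0, 0, 4); (1, 0, 0, 0); (0, 2, 0, 0); (0, 2, 2, 0))


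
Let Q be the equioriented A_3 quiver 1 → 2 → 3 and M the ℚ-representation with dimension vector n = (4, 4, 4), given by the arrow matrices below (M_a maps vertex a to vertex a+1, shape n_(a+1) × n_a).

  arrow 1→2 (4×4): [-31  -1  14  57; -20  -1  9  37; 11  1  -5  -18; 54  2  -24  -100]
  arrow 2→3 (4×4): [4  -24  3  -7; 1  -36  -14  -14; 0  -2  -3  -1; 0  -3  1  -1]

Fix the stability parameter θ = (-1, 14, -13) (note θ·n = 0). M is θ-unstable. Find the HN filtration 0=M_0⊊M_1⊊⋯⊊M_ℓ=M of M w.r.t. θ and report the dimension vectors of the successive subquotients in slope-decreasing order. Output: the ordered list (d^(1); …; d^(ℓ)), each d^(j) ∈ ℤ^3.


Via rank(M_{q-1}∘⋯∘M_p): M ≅ I[1,2], I[1,3]^3, I[3,3].
μ_θ-semistable layers: μ^(1)=14; μ^(2)=1/2; μ^(3)=-1; μ^(4)=-13

((0, 1, 0); (0, 3, 3); (4, 0, 0); (0, 0, 1))


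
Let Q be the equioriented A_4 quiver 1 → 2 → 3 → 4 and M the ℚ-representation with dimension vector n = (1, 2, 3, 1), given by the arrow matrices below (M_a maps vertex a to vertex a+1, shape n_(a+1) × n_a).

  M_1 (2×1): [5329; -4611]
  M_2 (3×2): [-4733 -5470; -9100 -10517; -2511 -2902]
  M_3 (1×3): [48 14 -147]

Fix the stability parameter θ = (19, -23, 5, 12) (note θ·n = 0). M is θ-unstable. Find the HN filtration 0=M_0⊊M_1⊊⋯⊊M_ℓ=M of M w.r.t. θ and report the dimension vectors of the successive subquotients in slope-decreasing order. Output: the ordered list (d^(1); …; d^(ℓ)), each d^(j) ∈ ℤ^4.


Barcode: M ≅ I[1,4], I[2,3], I[3,3]. HN layers by μ_θ (4 steps, strictly decreasing):
  μ^(1)=12; μ^(2)=5; μ^(3)=-2; μ^(4)=-23

((0, 0, 0, 1); (0, 0, 3, 0); (1, 1, 0, 0); (0, 1, 0, 0))


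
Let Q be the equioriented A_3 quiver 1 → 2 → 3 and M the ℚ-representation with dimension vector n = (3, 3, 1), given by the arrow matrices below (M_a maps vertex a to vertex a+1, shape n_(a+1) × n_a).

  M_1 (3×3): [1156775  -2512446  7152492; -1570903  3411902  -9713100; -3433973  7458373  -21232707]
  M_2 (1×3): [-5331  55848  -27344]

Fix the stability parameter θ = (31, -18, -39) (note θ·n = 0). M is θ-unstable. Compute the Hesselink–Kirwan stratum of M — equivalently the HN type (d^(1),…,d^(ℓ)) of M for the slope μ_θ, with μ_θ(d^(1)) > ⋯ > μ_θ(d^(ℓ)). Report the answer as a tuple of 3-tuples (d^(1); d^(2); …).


Barcode: M ≅ I[1,1], I[1,2], I[1,3], I[2,2]. HN layers by μ_θ (4 steps, strictly decreasing):
  μ^(1)=31; μ^(2)=13/2; μ^(3)=-26/3; μ^(4)=-18

((1, 0, 0); (1, 1, 0); (1, 1, 1); (0, 1, 0))


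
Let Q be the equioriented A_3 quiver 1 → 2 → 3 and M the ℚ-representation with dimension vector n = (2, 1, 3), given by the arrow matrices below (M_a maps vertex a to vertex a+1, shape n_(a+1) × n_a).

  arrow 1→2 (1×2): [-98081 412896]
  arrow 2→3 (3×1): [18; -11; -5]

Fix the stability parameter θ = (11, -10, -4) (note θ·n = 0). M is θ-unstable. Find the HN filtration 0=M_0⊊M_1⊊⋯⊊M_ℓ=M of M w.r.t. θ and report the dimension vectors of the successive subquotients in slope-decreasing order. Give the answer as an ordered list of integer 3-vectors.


Via rank(M_{q-1}∘⋯∘M_p): M ≅ I[1,1], I[1,3], I[3,3]^2.
μ_θ-semistable layers: μ^(1)=11; μ^(2)=-1; μ^(3)=-4

((1, 0, 0); (1, 1, 1); (0, 0, 2))


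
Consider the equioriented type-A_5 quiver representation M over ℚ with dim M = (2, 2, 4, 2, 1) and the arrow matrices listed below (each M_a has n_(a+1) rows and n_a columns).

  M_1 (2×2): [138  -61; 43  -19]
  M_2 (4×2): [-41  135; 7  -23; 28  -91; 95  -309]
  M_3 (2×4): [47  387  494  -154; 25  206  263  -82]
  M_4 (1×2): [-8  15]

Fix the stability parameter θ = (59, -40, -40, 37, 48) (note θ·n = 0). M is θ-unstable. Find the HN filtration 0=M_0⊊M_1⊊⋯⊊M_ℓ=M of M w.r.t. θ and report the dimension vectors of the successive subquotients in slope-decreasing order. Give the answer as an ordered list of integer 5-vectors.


Interval decomposition of M: I[1,4], I[1,5], I[3,3]^2.
HN type (ℓ=4): μ^(1)=48; μ^(2)=37; μ^(3)=-7; μ^(4)=-40

((0, 0, 0, 0, 1); (0, 0, 0, 2, 0); (2, 2, 2, 0, 0); (0, 0, 2, 0, 0))


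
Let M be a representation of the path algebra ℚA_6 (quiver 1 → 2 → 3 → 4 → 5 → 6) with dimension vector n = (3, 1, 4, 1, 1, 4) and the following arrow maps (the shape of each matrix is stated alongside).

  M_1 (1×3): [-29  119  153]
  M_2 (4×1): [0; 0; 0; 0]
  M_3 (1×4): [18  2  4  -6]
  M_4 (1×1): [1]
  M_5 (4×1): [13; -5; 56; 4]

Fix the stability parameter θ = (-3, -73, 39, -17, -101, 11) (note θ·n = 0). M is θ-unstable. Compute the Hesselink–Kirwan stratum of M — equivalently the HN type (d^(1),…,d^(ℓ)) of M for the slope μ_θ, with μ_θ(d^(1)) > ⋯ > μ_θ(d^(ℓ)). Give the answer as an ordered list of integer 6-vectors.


Interval decomposition of M: I[1,1]^2, I[1,2], I[3,3]^3, I[3,6], I[6,6]^3.
HN type (ℓ=5): μ^(1)=39; μ^(2)=11; μ^(3)=-3; μ^(4)=-79/3; μ^(5)=-38

((0, 0, 3, 0, 0, 0); (0, 0, 0, 0, 0, 4); (2, 0, 0, 0, 0, 0); (0, 0, 1, 1, 1, 0); (1, 1, 0, 0, 0, 0))


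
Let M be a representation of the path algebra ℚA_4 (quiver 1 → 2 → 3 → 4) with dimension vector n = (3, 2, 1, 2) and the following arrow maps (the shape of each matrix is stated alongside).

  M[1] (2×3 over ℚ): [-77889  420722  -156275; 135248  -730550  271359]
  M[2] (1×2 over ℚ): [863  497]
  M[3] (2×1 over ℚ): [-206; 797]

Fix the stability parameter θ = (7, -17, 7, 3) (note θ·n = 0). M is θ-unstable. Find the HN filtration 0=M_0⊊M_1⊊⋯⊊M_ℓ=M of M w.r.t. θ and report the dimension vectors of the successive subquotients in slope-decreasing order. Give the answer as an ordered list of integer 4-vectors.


Interval decomposition of M: I[1,1], I[1,2], I[1,4], I[4,4].
HN type (ℓ=4): μ^(1)=7; μ^(2)=5; μ^(3)=3; μ^(4)=-5

((1, 0, 0, 0); (0, 0, 1, 1); (0, 0, 0, 1); (2, 2, 0, 0))


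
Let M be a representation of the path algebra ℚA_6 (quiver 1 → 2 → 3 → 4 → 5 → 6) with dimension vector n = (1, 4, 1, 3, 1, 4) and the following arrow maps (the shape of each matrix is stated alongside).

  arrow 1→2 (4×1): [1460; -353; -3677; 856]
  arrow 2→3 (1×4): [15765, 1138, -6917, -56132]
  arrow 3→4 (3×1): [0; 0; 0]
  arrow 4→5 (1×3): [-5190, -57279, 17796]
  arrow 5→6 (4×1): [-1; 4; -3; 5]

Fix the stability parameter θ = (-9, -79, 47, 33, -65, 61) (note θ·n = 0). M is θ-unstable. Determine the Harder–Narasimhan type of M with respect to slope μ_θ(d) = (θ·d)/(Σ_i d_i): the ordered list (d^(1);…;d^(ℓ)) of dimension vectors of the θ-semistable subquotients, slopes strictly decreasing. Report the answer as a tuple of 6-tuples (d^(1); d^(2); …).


Barcode: M ≅ I[1,3], I[2,2]^3, I[4,4]^2, I[4,6], I[6,6]^3. HN layers by μ_θ (6 steps, strictly decreasing):
  μ^(1)=61; μ^(2)=47; μ^(3)=33; μ^(4)=-16; μ^(5)=-44; μ^(6)=-79

((0, 0, 0, 0, 0, 4); (0, 0, 1, 0, 0, 0); (0, 0, 0, 2, 0, 0); (0, 0, 0, 1, 1, 0); (1, 1, 0, 0, 0, 0); (0, 3, 0, 0, 0, 0))


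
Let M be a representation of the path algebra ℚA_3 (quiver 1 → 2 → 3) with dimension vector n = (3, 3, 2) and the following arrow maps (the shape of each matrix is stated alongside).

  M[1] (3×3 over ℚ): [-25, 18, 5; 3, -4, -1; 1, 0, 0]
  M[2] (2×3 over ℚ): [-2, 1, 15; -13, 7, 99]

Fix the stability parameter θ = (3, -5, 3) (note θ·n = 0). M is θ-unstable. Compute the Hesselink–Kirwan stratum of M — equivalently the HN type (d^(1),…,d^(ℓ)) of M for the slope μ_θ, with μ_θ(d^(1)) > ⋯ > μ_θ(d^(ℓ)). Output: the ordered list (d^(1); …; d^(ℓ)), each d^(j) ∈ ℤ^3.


Interval decomposition of M: I[1,2], I[1,3]^2.
HN type (ℓ=2): μ^(1)=3; μ^(2)=-1

((0, 0, 2); (3, 3, 0))


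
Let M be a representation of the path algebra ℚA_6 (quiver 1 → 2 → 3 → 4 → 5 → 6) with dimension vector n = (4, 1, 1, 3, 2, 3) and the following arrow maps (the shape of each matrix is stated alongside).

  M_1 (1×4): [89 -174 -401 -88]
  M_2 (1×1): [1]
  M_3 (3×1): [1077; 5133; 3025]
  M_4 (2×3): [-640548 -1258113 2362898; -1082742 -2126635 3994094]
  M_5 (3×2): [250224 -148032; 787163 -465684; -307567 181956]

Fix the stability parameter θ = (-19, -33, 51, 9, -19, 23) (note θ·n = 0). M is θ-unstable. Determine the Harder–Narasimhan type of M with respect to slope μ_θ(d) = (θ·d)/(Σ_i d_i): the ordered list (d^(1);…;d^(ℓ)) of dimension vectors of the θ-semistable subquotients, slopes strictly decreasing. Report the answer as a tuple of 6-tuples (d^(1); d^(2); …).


Interval decomposition of M: I[1,1]^3, I[1,6], I[4,4], I[4,5], I[6,6]^2.
HN type (ℓ=6): μ^(1)=23; μ^(2)=41/3; μ^(3)=9; μ^(4)=-5; μ^(5)=-19; μ^(6)=-26

((0, 0, 0, 0, 0, 3); (0, 0, 1, 1, 1, 0); (0, 0, 0, 1, 0, 0); (0, 0, 0, 1, 1, 0); (3, 0, 0, 0, 0, 0); (1, 1, 0, 0, 0, 0))


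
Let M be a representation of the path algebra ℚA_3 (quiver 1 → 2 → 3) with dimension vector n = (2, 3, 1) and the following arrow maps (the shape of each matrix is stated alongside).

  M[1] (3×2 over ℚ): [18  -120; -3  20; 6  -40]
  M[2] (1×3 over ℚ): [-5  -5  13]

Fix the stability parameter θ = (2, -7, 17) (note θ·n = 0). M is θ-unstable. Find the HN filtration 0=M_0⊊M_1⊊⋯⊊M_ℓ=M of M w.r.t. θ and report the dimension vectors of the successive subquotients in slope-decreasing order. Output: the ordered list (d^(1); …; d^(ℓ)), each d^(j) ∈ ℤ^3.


Via rank(M_{q-1}∘⋯∘M_p): M ≅ I[1,1], I[1,3], I[2,2]^2.
μ_θ-semistable layers: μ^(1)=17; μ^(2)=2; μ^(3)=-5/2; μ^(4)=-7

((0, 0, 1); (1, 0, 0); (1, 1, 0); (0, 2, 0))


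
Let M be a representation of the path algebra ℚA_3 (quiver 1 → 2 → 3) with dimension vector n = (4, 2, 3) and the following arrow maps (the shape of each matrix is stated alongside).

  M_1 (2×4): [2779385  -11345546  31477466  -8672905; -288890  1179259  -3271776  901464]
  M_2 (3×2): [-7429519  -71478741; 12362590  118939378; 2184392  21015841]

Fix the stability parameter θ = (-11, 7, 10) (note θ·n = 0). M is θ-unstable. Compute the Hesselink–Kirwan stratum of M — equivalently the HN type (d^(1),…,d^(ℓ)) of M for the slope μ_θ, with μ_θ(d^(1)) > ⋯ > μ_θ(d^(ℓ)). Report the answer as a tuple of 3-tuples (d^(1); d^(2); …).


Interval decomposition of M: I[1,1]^2, I[1,3]^2, I[3,3].
HN type (ℓ=3): μ^(1)=10; μ^(2)=7; μ^(3)=-11

((0, 0, 3); (0, 2, 0); (4, 0, 0))


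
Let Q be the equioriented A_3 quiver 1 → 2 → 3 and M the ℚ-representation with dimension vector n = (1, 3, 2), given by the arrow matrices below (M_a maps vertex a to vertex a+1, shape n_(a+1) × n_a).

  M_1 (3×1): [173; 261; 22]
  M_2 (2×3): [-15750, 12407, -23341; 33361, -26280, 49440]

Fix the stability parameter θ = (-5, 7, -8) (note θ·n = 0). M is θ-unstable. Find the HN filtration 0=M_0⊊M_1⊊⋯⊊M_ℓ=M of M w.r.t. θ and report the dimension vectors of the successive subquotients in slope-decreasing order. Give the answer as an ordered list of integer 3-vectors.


Via rank(M_{q-1}∘⋯∘M_p): M ≅ I[1,3], I[2,2], I[2,3].
μ_θ-semistable layers: μ^(1)=7; μ^(2)=-1/2; μ^(3)=-5

((0, 1, 0); (0, 2, 2); (1, 0, 0))


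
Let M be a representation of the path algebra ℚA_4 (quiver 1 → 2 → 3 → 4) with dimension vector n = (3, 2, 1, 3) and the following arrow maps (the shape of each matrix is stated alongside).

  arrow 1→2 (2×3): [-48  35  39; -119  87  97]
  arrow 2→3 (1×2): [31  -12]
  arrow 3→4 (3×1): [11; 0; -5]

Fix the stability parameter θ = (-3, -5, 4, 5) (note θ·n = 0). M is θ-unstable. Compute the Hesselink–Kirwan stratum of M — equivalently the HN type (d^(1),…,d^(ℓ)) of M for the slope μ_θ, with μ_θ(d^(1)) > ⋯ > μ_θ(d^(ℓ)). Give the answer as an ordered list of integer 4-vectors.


Barcode: M ≅ I[1,1], I[1,2], I[1,4], I[4,4]^2. HN layers by μ_θ (4 steps, strictly decreasing):
  μ^(1)=5; μ^(2)=4; μ^(3)=-3; μ^(4)=-4

((0, 0, 0, 3); (0, 0, 1, 0); (1, 0, 0, 0); (2, 2, 0, 0))


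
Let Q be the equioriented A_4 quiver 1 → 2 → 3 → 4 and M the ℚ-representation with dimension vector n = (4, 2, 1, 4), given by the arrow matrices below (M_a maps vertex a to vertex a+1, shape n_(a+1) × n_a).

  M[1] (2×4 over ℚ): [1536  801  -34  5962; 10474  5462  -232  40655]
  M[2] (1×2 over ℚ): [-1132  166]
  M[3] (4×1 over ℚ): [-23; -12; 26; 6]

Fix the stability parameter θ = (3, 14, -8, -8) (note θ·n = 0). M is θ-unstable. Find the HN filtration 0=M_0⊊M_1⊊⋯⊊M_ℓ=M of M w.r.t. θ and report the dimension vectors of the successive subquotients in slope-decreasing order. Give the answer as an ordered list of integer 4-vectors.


Interval decomposition of M: I[1,1]^2, I[1,2], I[1,4], I[4,4]^3.
HN type (ℓ=4): μ^(1)=14; μ^(2)=3; μ^(3)=1/4; μ^(4)=-8

((0, 1, 0, 0); (3, 0, 0, 0); (1, 1, 1, 1); (0, 0, 0, 3))


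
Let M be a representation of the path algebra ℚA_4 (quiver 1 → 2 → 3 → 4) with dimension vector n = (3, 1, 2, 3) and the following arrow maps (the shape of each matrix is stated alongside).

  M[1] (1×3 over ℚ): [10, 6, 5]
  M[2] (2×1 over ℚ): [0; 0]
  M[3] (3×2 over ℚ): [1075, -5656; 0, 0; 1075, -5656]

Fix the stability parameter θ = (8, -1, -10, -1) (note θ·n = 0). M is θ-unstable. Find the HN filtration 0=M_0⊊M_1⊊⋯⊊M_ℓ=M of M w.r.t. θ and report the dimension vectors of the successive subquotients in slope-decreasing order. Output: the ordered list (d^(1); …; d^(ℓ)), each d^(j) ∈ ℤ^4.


Via rank(M_{q-1}∘⋯∘M_p): M ≅ I[1,1]^2, I[1,2], I[3,3], I[3,4], I[4,4]^2.
μ_θ-semistable layers: μ^(1)=8; μ^(2)=7/2; μ^(3)=-1; μ^(4)=-10

((2, 0, 0, 0); (1, 1, 0, 0); (0, 0, 0, 3); (0, 0, 2, 0))
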